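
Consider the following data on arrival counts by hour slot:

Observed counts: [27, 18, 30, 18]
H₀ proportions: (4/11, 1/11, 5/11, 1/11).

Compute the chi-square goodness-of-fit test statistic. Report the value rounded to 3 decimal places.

n = 93; E_i = n·p_i = [33.82, 8.45, 42.27, 8.45]
χ² = (27−33.82)²/33.82 + (18−8.45)²/8.45 + (30−42.27)²/42.27 + (18−8.45)²/8.45 = 26.4919
df = 3

test statistic = 26.492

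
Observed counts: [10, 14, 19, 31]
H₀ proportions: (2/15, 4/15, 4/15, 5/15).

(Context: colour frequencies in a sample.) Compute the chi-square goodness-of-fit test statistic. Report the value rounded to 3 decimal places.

test statistic = 3.321

n = 74; E_i = n·p_i = [9.87, 19.73, 19.73, 24.67]
χ² = (10−9.87)²/9.87 + (14−19.73)²/19.73 + (19−19.73)²/19.73 + (31−24.67)²/24.67 = 3.3209
df = 3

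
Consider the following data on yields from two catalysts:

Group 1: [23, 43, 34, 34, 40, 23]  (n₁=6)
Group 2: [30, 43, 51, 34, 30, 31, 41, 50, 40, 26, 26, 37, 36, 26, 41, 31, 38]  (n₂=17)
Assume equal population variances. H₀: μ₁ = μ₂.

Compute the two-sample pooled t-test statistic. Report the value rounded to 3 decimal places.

test statistic = -0.826

x̄₁=32.833, s₁=8.377, n₁=6
x̄₂=35.941, s₂=7.774, n₂=17
s_p² = [5·8.377² + 16·7.774²]/21 = 62.7512
SE = √(s_p²·(1/6+1/17)) = 3.7616
t = (32.833−35.941)/3.7616 = -0.8262
df = 21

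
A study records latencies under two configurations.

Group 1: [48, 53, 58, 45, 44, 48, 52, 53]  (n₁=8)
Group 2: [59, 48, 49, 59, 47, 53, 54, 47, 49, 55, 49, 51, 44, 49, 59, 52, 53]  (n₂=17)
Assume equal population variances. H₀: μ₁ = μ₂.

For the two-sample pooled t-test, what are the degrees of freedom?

df = n₁ + n₂ − 2 = 8 + 17 − 2 = 23

degrees of freedom = 23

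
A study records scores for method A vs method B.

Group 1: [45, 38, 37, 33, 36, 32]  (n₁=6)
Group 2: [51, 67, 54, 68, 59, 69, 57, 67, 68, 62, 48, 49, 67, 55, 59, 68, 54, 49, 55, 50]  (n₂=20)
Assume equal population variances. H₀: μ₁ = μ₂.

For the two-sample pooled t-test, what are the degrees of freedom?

degrees of freedom = 24

df = n₁ + n₂ − 2 = 6 + 20 − 2 = 24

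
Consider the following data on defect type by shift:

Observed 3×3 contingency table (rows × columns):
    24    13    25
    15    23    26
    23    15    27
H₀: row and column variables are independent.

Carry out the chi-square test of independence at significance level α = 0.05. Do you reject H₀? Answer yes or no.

reject H₀: no

Row totals [62, 64, 65], col totals [62, 51, 78], n=191
χ² = (24−20.13)²/20.13 + (13−16.55)²/16.55 + (25−25.32)²/25.32 + (15−20.77)²/20.77 + (23−17.09)²/17.09 + (26−26.14)²/26.14 + (23−21.10)²/21.10 + (15−17.36)²/17.36 + (27−26.54)²/26.54 = 5.6626
df = 4
p-value (upper-tail) = 0.22580
At α=0.05: p ≥ α → fail to reject H₀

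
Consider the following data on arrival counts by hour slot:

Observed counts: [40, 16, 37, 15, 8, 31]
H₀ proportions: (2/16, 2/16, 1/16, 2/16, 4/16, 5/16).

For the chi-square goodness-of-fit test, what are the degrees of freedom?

degrees of freedom = 5

df = k − 1 = 6 − 1 = 5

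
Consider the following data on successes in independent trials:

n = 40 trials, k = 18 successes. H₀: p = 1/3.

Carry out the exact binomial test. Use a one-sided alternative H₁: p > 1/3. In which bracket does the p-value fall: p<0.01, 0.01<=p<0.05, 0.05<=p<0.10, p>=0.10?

Exact binomial: n=40, k=18, p₀=1/3=0.3333
P(X≥18) from Σ C(n,i)·p₀^i·(1−p₀)^(n−i)
p-value (one-sided, H₁ greater) = 0.08320
→ bracket: 0.05<=p<0.10

p-value bracket: 0.05<=p<0.10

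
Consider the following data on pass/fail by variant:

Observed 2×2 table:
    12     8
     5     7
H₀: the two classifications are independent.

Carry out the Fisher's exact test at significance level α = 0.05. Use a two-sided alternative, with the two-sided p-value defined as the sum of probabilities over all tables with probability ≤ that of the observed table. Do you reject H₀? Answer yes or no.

Margins: r₁=20, r₂=12, c₁=17, c₂=15, n=32
p_obs = C(20,12)·C(12,5)/C(32,17); sum pmf over tables with pmf ≤ p_obs
p-value (two-sided) = 0.46701
At α=0.05: p ≥ α → fail to reject H₀

reject H₀: no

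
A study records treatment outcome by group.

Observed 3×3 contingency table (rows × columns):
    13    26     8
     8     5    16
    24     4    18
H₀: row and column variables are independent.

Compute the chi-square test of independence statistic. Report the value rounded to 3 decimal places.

Row totals [47, 29, 46], col totals [45, 35, 42], n=122
χ² = (13−17.34)²/17.34 + (26−13.48)²/13.48 + (8−16.18)²/16.18 + (8−10.70)²/10.70 + (5−8.32)²/8.32 + (16−9.98)²/9.98 + (24−16.97)²/16.97 + (4−13.20)²/13.20 + (18−15.84)²/15.84 = 32.0888
df = 4

test statistic = 32.089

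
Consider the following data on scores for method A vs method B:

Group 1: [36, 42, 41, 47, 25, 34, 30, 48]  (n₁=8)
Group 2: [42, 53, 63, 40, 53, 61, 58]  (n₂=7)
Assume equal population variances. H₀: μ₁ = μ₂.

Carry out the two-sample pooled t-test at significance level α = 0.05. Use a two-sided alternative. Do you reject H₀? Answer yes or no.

x̄₁=37.875, s₁=8.097, n₁=8
x̄₂=52.857, s₂=8.934, n₂=7
s_p² = [7·8.097² + 6·8.934²]/13 = 72.1332
SE = √(s_p²·(1/8+1/7)) = 4.3956
t = (37.875−52.857)/4.3956 = -3.4084
df = 13
p-value (two-sided) = 0.00467
At α=0.05: p < α → reject H₀

reject H₀: yes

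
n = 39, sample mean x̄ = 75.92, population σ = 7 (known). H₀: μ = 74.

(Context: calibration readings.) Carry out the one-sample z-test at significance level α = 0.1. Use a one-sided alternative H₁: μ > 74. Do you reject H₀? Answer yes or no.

SE = σ/√n = 7/√39 = 1.1209
z = (x̄−μ₀)/SE = (75.92−74)/1.1209 = 1.7129
p-value (one-sided, H₁ greater) = 0.04336
At α=0.1: p < α → reject H₀

reject H₀: yes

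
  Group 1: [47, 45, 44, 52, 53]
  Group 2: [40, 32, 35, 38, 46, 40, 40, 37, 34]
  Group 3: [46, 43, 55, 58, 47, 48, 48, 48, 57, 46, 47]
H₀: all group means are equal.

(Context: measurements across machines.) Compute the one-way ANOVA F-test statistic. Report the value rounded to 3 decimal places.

test statistic = 17.176

Group means [48.20, 38.00, 49.36], grand mean 45.040
SSB = Σnᵢ(x̄ᵢ−x̄)² = 701.615; SSW = ΣΣ(x−x̄ᵢ)² = 449.345
MSB = 701.615/2 = 350.8073; MSW = 449.345/22 = 20.4248
F = MSB/MSW = 17.1756
df = (2, 22)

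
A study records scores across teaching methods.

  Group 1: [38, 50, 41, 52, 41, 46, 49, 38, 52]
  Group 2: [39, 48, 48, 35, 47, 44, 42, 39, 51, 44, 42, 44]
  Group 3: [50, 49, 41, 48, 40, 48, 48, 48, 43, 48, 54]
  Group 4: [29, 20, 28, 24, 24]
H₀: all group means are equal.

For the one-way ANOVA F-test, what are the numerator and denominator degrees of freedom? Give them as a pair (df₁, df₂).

k = 4 groups, N = 37 total
df = (k−1, N−k) = (4−1, 37−4) = (3, 33)

degrees of freedom = [3, 33]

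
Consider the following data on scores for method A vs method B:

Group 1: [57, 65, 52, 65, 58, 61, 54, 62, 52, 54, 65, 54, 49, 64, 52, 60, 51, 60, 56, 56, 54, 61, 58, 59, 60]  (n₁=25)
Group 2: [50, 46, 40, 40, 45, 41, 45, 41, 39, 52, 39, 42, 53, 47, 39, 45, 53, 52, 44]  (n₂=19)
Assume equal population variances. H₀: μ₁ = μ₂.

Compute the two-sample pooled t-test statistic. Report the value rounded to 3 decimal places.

x̄₁=57.560, s₁=4.727, n₁=25
x̄₂=44.895, s₂=5.032, n₂=19
s_p² = [24·4.727² + 18·5.032²]/42 = 23.6178
SE = √(s_p²·(1/25+1/19)) = 1.4791
t = (57.560−44.895)/1.4791 = 8.5628
df = 42

test statistic = 8.563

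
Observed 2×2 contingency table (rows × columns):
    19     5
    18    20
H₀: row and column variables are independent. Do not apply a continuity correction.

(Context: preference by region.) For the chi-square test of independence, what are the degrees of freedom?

degrees of freedom = 1

df = (r−1)(c−1) = (2−1)·(2−1) = 1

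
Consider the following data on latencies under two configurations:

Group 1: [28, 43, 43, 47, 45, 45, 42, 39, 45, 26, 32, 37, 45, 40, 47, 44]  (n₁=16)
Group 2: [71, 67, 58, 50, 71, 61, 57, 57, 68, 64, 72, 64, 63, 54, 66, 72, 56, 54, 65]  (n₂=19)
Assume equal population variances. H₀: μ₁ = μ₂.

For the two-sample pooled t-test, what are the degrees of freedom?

degrees of freedom = 33

df = n₁ + n₂ − 2 = 16 + 19 − 2 = 33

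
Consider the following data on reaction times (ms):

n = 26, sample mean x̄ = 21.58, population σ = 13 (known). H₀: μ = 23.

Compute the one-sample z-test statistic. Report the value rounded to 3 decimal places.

test statistic = -0.557

SE = σ/√n = 13/√26 = 2.5495
z = (x̄−μ₀)/SE = (21.58−23)/2.5495 = -0.5570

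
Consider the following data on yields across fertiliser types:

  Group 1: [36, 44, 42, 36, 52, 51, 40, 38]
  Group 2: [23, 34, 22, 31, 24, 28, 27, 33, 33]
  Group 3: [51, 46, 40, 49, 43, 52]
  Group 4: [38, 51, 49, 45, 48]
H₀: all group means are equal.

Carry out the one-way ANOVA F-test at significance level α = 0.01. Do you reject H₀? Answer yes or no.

Group means [42.38, 28.33, 46.83, 46.20], grand mean 39.500
SSB = Σnᵢ(x̄ᵢ−x̄)² = 1735.492; SSW = ΣΣ(x−x̄ᵢ)² = 661.508
MSB = 1735.492/3 = 578.4972; MSW = 661.508/24 = 27.5628
F = MSB/MSW = 20.9883
df = (3, 24)
p-value (upper-tail) = 0.00000
At α=0.01: p < α → reject H₀

reject H₀: yes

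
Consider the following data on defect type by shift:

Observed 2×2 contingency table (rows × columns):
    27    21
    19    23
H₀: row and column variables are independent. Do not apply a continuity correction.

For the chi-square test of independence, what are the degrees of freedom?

degrees of freedom = 1

df = (r−1)(c−1) = (2−1)·(2−1) = 1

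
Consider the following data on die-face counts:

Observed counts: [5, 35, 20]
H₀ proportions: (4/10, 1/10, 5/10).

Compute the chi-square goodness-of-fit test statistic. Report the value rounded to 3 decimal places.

n = 60; E_i = n·p_i = [24.00, 6.00, 30.00]
χ² = (5−24.00)²/24.00 + (35−6.00)²/6.00 + (20−30.00)²/30.00 = 158.5417
df = 2

test statistic = 158.542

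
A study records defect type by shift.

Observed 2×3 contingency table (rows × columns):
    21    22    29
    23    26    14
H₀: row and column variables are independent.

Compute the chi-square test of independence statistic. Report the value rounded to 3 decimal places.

test statistic = 5.079

Row totals [72, 63], col totals [44, 48, 43], n=135
χ² = (21−23.47)²/23.47 + (22−25.60)²/25.60 + (29−22.93)²/22.93 + (23−20.53)²/20.53 + (26−22.40)²/22.40 + (14−20.07)²/20.07 = 5.0794
df = 2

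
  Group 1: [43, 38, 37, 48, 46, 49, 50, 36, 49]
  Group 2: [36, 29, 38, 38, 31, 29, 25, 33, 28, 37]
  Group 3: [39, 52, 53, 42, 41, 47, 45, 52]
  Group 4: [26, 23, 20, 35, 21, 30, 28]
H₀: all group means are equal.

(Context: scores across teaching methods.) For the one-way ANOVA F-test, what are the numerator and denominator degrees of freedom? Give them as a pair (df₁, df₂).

k = 4 groups, N = 34 total
df = (k−1, N−k) = (4−1, 34−4) = (3, 30)

degrees of freedom = [3, 30]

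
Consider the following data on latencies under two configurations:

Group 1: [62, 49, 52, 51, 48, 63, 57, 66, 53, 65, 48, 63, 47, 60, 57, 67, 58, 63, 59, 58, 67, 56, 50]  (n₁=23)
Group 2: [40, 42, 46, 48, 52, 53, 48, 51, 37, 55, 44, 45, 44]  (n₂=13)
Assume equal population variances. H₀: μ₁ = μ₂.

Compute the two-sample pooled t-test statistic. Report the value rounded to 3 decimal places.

test statistic = 5.076

x̄₁=57.348, s₁=6.548, n₁=23
x̄₂=46.538, s₂=5.301, n₂=13
s_p² = [22·6.548² + 12·5.301²]/34 = 37.6602
SE = √(s_p²·(1/23+1/13)) = 2.1294
t = (57.348−46.538)/2.1294 = 5.0762
df = 34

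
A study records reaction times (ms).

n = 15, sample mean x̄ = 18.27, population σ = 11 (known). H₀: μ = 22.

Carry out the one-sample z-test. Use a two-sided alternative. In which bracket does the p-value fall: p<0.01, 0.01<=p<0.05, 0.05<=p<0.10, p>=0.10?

SE = σ/√n = 11/√15 = 2.8402
z = (x̄−μ₀)/SE = (18.27−22)/2.8402 = -1.3133
p-value (two-sided) = 0.18908
→ bracket: p>=0.10

p-value bracket: p>=0.10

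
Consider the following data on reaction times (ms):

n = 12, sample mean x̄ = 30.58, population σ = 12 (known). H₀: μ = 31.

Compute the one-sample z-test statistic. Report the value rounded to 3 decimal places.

test statistic = -0.121

SE = σ/√n = 12/√12 = 3.4641
z = (x̄−μ₀)/SE = (30.58−31)/3.4641 = -0.1212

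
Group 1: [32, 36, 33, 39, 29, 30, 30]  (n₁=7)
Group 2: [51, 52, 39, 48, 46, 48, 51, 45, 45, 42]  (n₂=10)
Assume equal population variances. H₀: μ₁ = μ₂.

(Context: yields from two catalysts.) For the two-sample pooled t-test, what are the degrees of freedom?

df = n₁ + n₂ − 2 = 7 + 10 − 2 = 15

degrees of freedom = 15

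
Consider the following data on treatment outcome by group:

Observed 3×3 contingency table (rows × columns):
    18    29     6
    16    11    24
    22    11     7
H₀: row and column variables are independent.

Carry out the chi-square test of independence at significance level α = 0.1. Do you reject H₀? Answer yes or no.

Row totals [53, 51, 40], col totals [56, 51, 37], n=144
χ² = (18−20.61)²/20.61 + (29−18.77)²/18.77 + (6−13.62)²/13.62 + (16−19.83)²/19.83 + (11−18.06)²/18.06 + (24−13.10)²/13.10 + (22−15.56)²/15.56 + (11−14.17)²/14.17 + (7−10.28)²/10.28 = 27.1518
df = 4
p-value (upper-tail) = 0.00002
At α=0.1: p < α → reject H₀

reject H₀: yes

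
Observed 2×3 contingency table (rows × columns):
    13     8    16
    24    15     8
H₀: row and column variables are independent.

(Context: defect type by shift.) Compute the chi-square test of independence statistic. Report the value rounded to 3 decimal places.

Row totals [37, 47], col totals [37, 23, 24], n=84
χ² = (13−16.30)²/16.30 + (8−10.13)²/10.13 + (16−10.57)²/10.57 + (24−20.70)²/20.70 + (15−12.87)²/12.87 + (8−13.43)²/13.43 = 6.9758
df = 2

test statistic = 6.976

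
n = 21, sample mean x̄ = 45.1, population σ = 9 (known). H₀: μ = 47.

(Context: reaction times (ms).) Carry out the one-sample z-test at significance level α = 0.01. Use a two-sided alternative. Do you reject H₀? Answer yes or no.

reject H₀: no

SE = σ/√n = 9/√21 = 1.9640
z = (x̄−μ₀)/SE = (45.1−47)/1.9640 = -0.9674
p-value (two-sided) = 0.33333
At α=0.01: p ≥ α → fail to reject H₀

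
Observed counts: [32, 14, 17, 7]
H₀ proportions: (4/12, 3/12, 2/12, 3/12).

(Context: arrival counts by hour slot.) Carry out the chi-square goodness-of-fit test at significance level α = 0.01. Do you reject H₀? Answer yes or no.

reject H₀: yes

n = 70; E_i = n·p_i = [23.33, 17.50, 11.67, 17.50]
χ² = (32−23.33)²/23.33 + (14−17.50)²/17.50 + (17−11.67)²/11.67 + (7−17.50)²/17.50 = 12.6571
df = 3
p-value (upper-tail) = 0.00544
At α=0.01: p < α → reject H₀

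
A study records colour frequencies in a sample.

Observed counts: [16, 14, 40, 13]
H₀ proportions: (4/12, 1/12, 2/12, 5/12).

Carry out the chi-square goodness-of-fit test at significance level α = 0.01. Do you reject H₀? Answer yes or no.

n = 83; E_i = n·p_i = [27.67, 6.92, 13.83, 34.58]
χ² = (16−27.67)²/27.67 + (14−6.92)²/6.92 + (40−13.83)²/13.83 + (13−34.58)²/34.58 = 75.1398
df = 3
p-value (upper-tail) = 0.00000
At α=0.01: p < α → reject H₀

reject H₀: yes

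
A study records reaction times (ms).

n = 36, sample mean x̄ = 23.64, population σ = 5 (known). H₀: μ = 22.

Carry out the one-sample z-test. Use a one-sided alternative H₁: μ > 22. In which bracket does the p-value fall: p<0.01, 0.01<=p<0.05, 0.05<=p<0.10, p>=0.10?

SE = σ/√n = 5/√36 = 0.8333
z = (x̄−μ₀)/SE = (23.64−22)/0.8333 = 1.9680
p-value (one-sided, H₁ greater) = 0.02453
→ bracket: 0.01<=p<0.05

p-value bracket: 0.01<=p<0.05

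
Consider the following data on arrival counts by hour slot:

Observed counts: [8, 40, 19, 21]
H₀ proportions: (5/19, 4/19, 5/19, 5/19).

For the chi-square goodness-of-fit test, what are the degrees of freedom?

df = k − 1 = 4 − 1 = 3

degrees of freedom = 3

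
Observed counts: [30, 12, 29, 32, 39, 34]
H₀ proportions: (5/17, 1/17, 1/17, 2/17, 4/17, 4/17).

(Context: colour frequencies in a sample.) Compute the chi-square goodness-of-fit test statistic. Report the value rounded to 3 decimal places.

n = 176; E_i = n·p_i = [51.76, 10.35, 10.35, 20.71, 41.41, 41.41]
χ² = (30−51.76)²/51.76 + (12−10.35)²/10.35 + (29−10.35)²/10.35 + (32−20.71)²/20.71 + (39−41.41)²/41.41 + (34−41.41)²/41.41 = 50.6264
df = 5

test statistic = 50.626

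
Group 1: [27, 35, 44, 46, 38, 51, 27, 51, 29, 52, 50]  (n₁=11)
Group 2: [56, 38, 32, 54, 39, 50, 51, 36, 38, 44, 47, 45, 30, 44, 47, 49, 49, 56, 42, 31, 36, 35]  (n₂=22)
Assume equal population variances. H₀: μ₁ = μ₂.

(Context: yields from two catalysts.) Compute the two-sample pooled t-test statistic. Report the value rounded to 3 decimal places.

x̄₁=40.909, s₁=10.084, n₁=11
x̄₂=43.136, s₂=8.002, n₂=22
s_p² = [10·10.084² + 21·8.002²]/31 = 76.1774
SE = √(s_p²·(1/11+1/22)) = 3.2230
t = (40.909−43.136)/3.2230 = -0.6911
df = 31

test statistic = -0.691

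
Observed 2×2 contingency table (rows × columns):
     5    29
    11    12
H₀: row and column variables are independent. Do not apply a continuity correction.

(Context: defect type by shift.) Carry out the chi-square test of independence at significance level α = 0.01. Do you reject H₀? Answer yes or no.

reject H₀: yes

Row totals [34, 23], col totals [16, 41], n=57
χ² = (5−9.54)²/9.54 + (29−24.46)²/24.46 + (11−6.46)²/6.46 + (12−16.54)²/16.54 = 7.4536
df = 1
p-value (upper-tail) = 0.00633
At α=0.01: p < α → reject H₀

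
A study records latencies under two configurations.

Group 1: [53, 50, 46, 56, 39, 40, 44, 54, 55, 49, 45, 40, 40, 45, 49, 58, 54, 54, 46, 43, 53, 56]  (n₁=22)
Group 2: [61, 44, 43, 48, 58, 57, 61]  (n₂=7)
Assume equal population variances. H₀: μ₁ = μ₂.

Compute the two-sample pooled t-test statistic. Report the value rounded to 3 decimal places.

x̄₁=48.591, s₁=6.068, n₁=22
x̄₂=53.143, s₂=7.904, n₂=7
s_p² = [21·6.068² + 6·7.904²]/27 = 42.5250
SE = √(s_p²·(1/22+1/7)) = 2.8298
t = (48.591−53.143)/2.8298 = -1.6086
df = 27

test statistic = -1.609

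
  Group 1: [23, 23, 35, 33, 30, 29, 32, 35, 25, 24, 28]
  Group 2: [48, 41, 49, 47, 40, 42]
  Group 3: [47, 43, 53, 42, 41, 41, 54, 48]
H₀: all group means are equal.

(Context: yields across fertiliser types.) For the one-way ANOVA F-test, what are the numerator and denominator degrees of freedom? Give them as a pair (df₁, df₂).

k = 3 groups, N = 25 total
df = (k−1, N−k) = (3−1, 25−3) = (2, 22)

degrees of freedom = [2, 22]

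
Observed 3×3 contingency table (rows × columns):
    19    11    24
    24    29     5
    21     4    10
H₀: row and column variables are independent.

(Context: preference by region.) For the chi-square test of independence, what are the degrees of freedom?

degrees of freedom = 4

df = (r−1)(c−1) = (3−1)·(3−1) = 4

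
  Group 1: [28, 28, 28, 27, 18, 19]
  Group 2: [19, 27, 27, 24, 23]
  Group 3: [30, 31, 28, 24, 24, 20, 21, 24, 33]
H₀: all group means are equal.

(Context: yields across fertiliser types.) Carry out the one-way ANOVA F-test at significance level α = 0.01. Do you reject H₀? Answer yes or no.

reject H₀: no

Group means [24.67, 24.00, 26.11], grand mean 25.150
SSB = Σnᵢ(x̄ᵢ−x̄)² = 16.328; SSW = ΣΣ(x−x̄ᵢ)² = 326.222
MSB = 16.328/2 = 8.1639; MSW = 326.222/17 = 19.1895
F = MSB/MSW = 0.4254
df = (2, 17)
p-value (upper-tail) = 0.66025
At α=0.01: p ≥ α → fail to reject H₀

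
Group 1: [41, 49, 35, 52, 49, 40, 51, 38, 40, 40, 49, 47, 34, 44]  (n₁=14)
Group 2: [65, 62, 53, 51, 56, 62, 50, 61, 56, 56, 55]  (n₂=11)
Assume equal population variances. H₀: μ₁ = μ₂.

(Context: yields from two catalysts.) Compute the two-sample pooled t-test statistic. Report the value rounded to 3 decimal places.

x̄₁=43.500, s₁=5.997, n₁=14
x̄₂=57.000, s₂=4.879, n₂=11
s_p² = [13·5.997² + 10·4.879²]/23 = 30.6739
SE = √(s_p²·(1/14+1/11)) = 2.2315
t = (43.500−57.000)/2.2315 = -6.0498
df = 23

test statistic = -6.050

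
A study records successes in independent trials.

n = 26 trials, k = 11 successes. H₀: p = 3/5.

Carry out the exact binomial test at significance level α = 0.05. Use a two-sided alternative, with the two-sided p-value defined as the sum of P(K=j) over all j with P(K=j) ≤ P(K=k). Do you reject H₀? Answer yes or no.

Exact binomial: n=26, k=11, p₀=3/5=0.6000
P(X=j) = C(n,j)·p₀^j·(1−p₀)^(n−j); p = Σ P(X=j) over j with P(X=j) ≤ P(X=11)
p-value (two-sided) = 0.07316
At α=0.05: p ≥ α → fail to reject H₀

reject H₀: no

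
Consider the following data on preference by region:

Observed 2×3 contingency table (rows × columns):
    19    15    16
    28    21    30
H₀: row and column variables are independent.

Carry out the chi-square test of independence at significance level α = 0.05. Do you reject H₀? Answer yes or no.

reject H₀: no

Row totals [50, 79], col totals [47, 36, 46], n=129
χ² = (19−18.22)²/18.22 + (15−13.95)²/13.95 + (16−17.83)²/17.83 + (28−28.78)²/28.78 + (21−22.05)²/22.05 + (30−28.17)²/28.17 = 0.4896
df = 2
p-value (upper-tail) = 0.78285
At α=0.05: p ≥ α → fail to reject H₀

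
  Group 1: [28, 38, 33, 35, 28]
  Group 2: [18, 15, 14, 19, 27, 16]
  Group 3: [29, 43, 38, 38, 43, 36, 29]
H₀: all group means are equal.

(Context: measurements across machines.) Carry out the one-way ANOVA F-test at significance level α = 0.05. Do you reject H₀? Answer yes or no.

reject H₀: yes

Group means [32.40, 18.17, 36.57], grand mean 29.278
SSB = Σnᵢ(x̄ᵢ−x̄)² = 1161.863; SSW = ΣΣ(x−x̄ᵢ)² = 389.748
MSB = 1161.863/2 = 580.9317; MSW = 389.748/15 = 25.9832
F = MSB/MSW = 22.3580
df = (2, 15)
p-value (upper-tail) = 0.00003
At α=0.05: p < α → reject H₀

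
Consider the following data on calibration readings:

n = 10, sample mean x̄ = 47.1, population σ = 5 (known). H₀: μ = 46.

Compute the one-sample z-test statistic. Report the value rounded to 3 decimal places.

test statistic = 0.696

SE = σ/√n = 5/√10 = 1.5811
z = (x̄−μ₀)/SE = (47.1−46)/1.5811 = 0.6957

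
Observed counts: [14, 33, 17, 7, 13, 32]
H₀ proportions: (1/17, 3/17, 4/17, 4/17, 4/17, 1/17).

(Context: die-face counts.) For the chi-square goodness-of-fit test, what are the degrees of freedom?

df = k − 1 = 6 − 1 = 5

degrees of freedom = 5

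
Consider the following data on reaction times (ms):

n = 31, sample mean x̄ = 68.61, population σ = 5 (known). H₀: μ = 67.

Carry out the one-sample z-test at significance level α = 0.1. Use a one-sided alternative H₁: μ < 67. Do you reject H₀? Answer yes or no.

SE = σ/√n = 5/√31 = 0.8980
z = (x̄−μ₀)/SE = (68.61−67)/0.8980 = 1.7928
p-value (one-sided, H₁ less) = 0.96350
At α=0.1: p ≥ α → fail to reject H₀

reject H₀: no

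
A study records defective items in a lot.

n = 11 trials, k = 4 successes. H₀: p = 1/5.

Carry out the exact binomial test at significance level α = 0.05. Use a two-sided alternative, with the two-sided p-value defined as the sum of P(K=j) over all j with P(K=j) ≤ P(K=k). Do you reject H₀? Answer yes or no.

reject H₀: no

Exact binomial: n=11, k=4, p₀=1/5=0.2000
P(X=j) = C(n,j)·p₀^j·(1−p₀)^(n−j); p = Σ P(X=j) over j with P(X=j) ≤ P(X=4)
p-value (two-sided) = 0.24704
At α=0.05: p ≥ α → fail to reject H₀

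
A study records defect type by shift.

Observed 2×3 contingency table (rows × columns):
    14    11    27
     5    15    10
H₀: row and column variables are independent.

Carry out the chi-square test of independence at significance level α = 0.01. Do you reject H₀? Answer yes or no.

Row totals [52, 30], col totals [19, 26, 37], n=82
χ² = (14−12.05)²/12.05 + (11−16.49)²/16.49 + (27−23.46)²/23.46 + (5−6.95)²/6.95 + (15−9.51)²/9.51 + (10−13.54)²/13.54 = 7.3133
df = 2
p-value (upper-tail) = 0.02582
At α=0.01: p ≥ α → fail to reject H₀

reject H₀: no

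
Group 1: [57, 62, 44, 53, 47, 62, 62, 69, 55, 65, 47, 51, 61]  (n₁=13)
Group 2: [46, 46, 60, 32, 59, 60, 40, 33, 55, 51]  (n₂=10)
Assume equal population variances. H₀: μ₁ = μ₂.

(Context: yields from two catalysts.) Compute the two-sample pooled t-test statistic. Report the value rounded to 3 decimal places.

test statistic = 2.177

x̄₁=56.538, s₁=7.753, n₁=13
x̄₂=48.200, s₂=10.644, n₂=10
s_p² = [12·7.753² + 9·10.644²]/21 = 82.8967
SE = √(s_p²·(1/13+1/10)) = 3.8297
t = (56.538−48.200)/3.8297 = 2.1773
df = 21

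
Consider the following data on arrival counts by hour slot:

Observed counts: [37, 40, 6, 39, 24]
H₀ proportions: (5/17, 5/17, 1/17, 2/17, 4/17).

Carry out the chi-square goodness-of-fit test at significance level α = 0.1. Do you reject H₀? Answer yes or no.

n = 146; E_i = n·p_i = [42.94, 42.94, 8.59, 17.18, 34.35]
χ² = (37−42.94)²/42.94 + (40−42.94)²/42.94 + (6−8.59)²/8.59 + (39−17.18)²/17.18 + (24−34.35)²/34.35 = 32.6514
df = 4
p-value (upper-tail) = 0.00000
At α=0.1: p < α → reject H₀

reject H₀: yes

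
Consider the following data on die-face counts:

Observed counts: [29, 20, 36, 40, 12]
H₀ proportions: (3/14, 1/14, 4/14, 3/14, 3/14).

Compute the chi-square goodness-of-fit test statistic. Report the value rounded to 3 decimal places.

n = 137; E_i = n·p_i = [29.36, 9.79, 39.14, 29.36, 29.36]
χ² = (29−29.36)²/29.36 + (20−9.79)²/9.79 + (36−39.14)²/39.14 + (40−29.36)²/29.36 + (12−29.36)²/29.36 = 25.0389
df = 4

test statistic = 25.039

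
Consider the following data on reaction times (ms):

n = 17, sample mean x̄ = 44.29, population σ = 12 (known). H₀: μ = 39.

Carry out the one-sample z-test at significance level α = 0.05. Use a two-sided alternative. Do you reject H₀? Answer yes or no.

reject H₀: no

SE = σ/√n = 12/√17 = 2.9104
z = (x̄−μ₀)/SE = (44.29−39)/2.9104 = 1.8176
p-value (two-sided) = 0.06912
At α=0.05: p ≥ α → fail to reject H₀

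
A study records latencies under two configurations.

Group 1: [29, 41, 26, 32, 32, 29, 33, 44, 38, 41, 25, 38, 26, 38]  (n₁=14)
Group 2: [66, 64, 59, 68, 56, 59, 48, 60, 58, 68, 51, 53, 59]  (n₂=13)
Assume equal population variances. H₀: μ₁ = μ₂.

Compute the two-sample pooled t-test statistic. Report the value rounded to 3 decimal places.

x̄₁=33.714, s₁=6.281, n₁=14
x̄₂=59.154, s₂=6.243, n₂=13
s_p² = [13·6.281² + 12·6.243²]/25 = 39.2220
SE = √(s_p²·(1/14+1/13)) = 2.4122
t = (33.714−59.154)/2.4122 = -10.5463
df = 25

test statistic = -10.546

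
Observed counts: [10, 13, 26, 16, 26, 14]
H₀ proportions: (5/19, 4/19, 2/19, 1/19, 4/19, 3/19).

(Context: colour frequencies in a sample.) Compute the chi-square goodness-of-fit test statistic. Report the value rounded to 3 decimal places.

test statistic = 56.153

n = 105; E_i = n·p_i = [27.63, 22.11, 11.05, 5.53, 22.11, 16.58]
χ² = (10−27.63)²/27.63 + (13−22.11)²/22.11 + (26−11.05)²/11.05 + (16−5.53)²/5.53 + (26−22.11)²/22.11 + (14−16.58)²/16.58 = 56.1532
df = 5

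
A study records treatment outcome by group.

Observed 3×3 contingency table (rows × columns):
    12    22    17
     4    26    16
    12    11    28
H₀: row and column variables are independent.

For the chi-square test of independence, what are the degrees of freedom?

df = (r−1)(c−1) = (3−1)·(3−1) = 4

degrees of freedom = 4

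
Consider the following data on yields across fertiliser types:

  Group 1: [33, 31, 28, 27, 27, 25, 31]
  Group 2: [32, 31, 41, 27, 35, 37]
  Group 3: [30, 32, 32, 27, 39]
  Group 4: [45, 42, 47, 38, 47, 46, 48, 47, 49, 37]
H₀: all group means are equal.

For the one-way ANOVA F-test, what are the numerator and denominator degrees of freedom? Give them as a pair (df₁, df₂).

k = 4 groups, N = 28 total
df = (k−1, N−k) = (4−1, 28−4) = (3, 24)

degrees of freedom = [3, 24]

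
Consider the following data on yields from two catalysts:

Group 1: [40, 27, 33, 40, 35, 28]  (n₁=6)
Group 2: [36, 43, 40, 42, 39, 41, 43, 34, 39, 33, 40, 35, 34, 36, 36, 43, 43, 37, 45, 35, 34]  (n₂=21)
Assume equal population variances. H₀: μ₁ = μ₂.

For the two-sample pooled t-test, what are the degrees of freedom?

df = n₁ + n₂ − 2 = 6 + 21 − 2 = 25

degrees of freedom = 25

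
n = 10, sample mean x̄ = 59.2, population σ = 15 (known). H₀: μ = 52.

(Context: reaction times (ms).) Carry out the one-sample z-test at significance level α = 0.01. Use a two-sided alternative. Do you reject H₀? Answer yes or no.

SE = σ/√n = 15/√10 = 4.7434
z = (x̄−μ₀)/SE = (59.2−52)/4.7434 = 1.5179
p-value (two-sided) = 0.12904
At α=0.01: p ≥ α → fail to reject H₀

reject H₀: no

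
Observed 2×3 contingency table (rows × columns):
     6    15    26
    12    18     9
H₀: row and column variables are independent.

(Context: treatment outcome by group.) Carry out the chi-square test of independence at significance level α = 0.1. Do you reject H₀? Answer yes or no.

reject H₀: yes

Row totals [47, 39], col totals [18, 33, 35], n=86
χ² = (6−9.84)²/9.84 + (15−18.03)²/18.03 + (26−19.13)²/19.13 + (12−8.16)²/8.16 + (18−14.97)²/14.97 + (9−15.87)²/15.87 = 9.8711
df = 2
p-value (upper-tail) = 0.00719
At α=0.1: p < α → reject H₀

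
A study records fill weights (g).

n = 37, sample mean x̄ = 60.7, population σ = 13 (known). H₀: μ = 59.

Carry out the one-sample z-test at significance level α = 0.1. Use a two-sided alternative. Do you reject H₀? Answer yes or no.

reject H₀: no

SE = σ/√n = 13/√37 = 2.1372
z = (x̄−μ₀)/SE = (60.7−59)/2.1372 = 0.7954
p-value (two-sided) = 0.42636
At α=0.1: p ≥ α → fail to reject H₀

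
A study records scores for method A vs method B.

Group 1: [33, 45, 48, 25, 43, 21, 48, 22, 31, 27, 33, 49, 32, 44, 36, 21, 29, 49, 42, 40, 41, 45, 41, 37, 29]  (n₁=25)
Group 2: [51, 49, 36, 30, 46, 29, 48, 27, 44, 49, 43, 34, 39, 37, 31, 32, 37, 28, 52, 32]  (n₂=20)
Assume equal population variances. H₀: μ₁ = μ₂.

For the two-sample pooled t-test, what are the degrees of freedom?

degrees of freedom = 43

df = n₁ + n₂ − 2 = 25 + 20 − 2 = 43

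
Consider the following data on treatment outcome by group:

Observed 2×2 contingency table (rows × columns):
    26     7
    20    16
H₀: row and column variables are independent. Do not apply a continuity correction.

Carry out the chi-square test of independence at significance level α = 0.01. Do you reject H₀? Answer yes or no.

Row totals [33, 36], col totals [46, 23], n=69
χ² = (26−22.00)²/22.00 + (7−11.00)²/11.00 + (20−24.00)²/24.00 + (16−12.00)²/12.00 = 4.1818
df = 1
p-value (upper-tail) = 0.04086
At α=0.01: p ≥ α → fail to reject H₀

reject H₀: no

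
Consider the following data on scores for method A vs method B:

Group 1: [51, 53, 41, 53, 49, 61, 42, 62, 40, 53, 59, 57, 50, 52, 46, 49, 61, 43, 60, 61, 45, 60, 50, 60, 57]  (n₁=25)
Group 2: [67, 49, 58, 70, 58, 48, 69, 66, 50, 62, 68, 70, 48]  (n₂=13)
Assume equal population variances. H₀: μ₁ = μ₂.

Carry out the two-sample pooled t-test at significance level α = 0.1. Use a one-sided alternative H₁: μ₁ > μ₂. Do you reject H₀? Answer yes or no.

reject H₀: no

x̄₁=52.600, s₁=7.030, n₁=25
x̄₂=60.231, s₂=8.899, n₂=13
s_p² = [24·7.030² + 12·8.899²]/36 = 59.3419
SE = √(s_p²·(1/25+1/13)) = 2.6341
t = (52.600−60.231)/2.6341 = -2.8969
df = 36
p-value (one-sided, H₁ greater) = 0.99681
At α=0.1: p ≥ α → fail to reject H₀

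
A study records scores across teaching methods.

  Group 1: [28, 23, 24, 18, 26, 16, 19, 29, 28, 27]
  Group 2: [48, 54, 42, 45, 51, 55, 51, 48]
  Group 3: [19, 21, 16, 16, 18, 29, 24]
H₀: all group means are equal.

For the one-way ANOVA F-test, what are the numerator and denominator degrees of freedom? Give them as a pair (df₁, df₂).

k = 3 groups, N = 25 total
df = (k−1, N−k) = (3−1, 25−3) = (2, 22)

degrees of freedom = [2, 22]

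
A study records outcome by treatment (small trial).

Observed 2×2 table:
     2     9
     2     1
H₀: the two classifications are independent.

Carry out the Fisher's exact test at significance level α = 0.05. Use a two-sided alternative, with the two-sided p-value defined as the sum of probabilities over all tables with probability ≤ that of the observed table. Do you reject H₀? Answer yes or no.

Margins: r₁=11, r₂=3, c₁=4, c₂=10, n=14
p_obs = C(11,2)·C(3,2)/C(14,4); sum pmf over tables with pmf ≤ p_obs
p-value (two-sided) = 0.17582
At α=0.05: p ≥ α → fail to reject H₀

reject H₀: no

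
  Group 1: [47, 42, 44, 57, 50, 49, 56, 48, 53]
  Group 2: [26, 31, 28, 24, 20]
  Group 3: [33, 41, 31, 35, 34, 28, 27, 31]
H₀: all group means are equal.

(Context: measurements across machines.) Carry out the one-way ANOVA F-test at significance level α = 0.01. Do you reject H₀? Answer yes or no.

reject H₀: yes

Group means [49.56, 25.80, 32.50], grand mean 37.955
SSB = Σnᵢ(x̄ᵢ−x̄)² = 2187.932; SSW = ΣΣ(x−x̄ᵢ)² = 411.022
MSB = 2187.932/2 = 1093.9662; MSW = 411.022/19 = 21.6327
F = MSB/MSW = 50.5699
df = (2, 19)
p-value (upper-tail) = 0.00000
At α=0.01: p < α → reject H₀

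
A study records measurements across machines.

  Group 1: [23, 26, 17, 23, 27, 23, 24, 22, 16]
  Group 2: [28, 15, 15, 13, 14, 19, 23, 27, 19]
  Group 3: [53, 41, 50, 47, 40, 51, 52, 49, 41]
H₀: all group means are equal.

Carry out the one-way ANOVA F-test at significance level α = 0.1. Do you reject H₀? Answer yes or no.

reject H₀: yes

Group means [22.33, 19.22, 47.11], grand mean 29.556
SSB = Σnᵢ(x̄ᵢ−x̄)² = 4204.222; SSW = ΣΣ(x−x̄ᵢ)² = 572.444
MSB = 4204.222/2 = 2102.1111; MSW = 572.444/24 = 23.8519
F = MSB/MSW = 88.1320
df = (2, 24)
p-value (upper-tail) = 0.00000
At α=0.1: p < α → reject H₀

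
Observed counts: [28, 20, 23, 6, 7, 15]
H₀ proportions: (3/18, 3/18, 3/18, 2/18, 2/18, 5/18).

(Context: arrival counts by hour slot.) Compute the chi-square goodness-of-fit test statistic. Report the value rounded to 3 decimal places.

test statistic = 20.727

n = 99; E_i = n·p_i = [16.50, 16.50, 16.50, 11.00, 11.00, 27.50]
χ² = (28−16.50)²/16.50 + (20−16.50)²/16.50 + (23−16.50)²/16.50 + (6−11.00)²/11.00 + (7−11.00)²/11.00 + (15−27.50)²/27.50 = 20.7273
df = 5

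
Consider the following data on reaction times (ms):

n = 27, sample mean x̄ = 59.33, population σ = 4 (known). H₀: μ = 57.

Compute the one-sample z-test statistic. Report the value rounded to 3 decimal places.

test statistic = 3.027

SE = σ/√n = 4/√27 = 0.7698
z = (x̄−μ₀)/SE = (59.33−57)/0.7698 = 3.0268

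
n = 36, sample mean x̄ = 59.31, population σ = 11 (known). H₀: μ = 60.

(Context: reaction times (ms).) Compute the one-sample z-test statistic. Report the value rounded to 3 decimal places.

test statistic = -0.376

SE = σ/√n = 11/√36 = 1.8333
z = (x̄−μ₀)/SE = (59.31−60)/1.8333 = -0.3764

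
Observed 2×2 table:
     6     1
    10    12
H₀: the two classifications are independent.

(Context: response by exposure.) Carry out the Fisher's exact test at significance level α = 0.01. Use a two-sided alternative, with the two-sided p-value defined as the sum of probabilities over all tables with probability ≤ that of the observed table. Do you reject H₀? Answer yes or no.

reject H₀: no

Margins: r₁=7, r₂=22, c₁=16, c₂=13, n=29
p_obs = C(7,6)·C(22,10)/C(29,16); sum pmf over tables with pmf ≤ p_obs
p-value (two-sided) = 0.09272
At α=0.01: p ≥ α → fail to reject H₀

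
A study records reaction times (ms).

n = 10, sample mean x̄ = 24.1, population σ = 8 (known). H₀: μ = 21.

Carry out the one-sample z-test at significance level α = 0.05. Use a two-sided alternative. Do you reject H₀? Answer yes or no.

reject H₀: no

SE = σ/√n = 8/√10 = 2.5298
z = (x̄−μ₀)/SE = (24.1−21)/2.5298 = 1.2254
p-value (two-sided) = 0.22043
At α=0.05: p ≥ α → fail to reject H₀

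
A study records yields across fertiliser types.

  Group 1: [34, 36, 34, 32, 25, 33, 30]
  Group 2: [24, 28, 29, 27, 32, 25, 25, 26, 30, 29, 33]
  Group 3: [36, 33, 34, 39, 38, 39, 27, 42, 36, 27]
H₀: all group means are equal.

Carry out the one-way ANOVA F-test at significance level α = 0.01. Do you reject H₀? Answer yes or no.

Group means [32.00, 28.00, 35.10], grand mean 31.536
SSB = Σnᵢ(x̄ᵢ−x̄)² = 266.064; SSW = ΣΣ(x−x̄ᵢ)² = 388.900
MSB = 266.064/2 = 133.0321; MSW = 388.900/25 = 15.5560
F = MSB/MSW = 8.5518
df = (2, 25)
p-value (upper-tail) = 0.00148
At α=0.01: p < α → reject H₀

reject H₀: yes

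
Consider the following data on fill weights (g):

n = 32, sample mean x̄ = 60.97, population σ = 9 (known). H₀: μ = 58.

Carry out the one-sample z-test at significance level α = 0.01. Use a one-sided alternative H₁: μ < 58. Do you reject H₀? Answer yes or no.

reject H₀: no

SE = σ/√n = 9/√32 = 1.5910
z = (x̄−μ₀)/SE = (60.97−58)/1.5910 = 1.8668
p-value (one-sided, H₁ less) = 0.96903
At α=0.01: p ≥ α → fail to reject H₀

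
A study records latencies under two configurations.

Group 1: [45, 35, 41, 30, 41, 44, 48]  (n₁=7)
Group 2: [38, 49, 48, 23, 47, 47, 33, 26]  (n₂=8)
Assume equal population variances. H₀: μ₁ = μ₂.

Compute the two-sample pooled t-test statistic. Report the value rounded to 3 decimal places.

x̄₁=40.571, s₁=6.188, n₁=7
x̄₂=38.875, s₂=10.494, n₂=8
s_p² = [6·6.188² + 7·10.494²]/13 = 76.9684
SE = √(s_p²·(1/7+1/8)) = 4.5405
t = (40.571−38.875)/4.5405 = 0.3736
df = 13

test statistic = 0.374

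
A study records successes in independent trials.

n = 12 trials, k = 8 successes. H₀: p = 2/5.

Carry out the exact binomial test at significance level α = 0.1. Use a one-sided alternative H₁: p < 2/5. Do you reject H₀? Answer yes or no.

reject H₀: no

Exact binomial: n=12, k=8, p₀=2/5=0.4000
P(X≤8) from Σ C(n,i)·p₀^i·(1−p₀)^(n−i)
p-value (one-sided, H₁ less) = 0.98473
At α=0.1: p ≥ α → fail to reject H₀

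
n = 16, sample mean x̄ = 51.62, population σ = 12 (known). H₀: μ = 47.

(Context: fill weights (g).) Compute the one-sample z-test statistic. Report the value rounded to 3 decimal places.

test statistic = 1.540

SE = σ/√n = 12/√16 = 3.0000
z = (x̄−μ₀)/SE = (51.62−47)/3.0000 = 1.5400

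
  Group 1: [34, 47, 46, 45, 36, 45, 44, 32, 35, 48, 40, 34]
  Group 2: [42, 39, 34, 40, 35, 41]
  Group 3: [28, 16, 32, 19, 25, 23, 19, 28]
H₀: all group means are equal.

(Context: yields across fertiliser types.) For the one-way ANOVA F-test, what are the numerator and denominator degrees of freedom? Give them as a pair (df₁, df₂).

k = 3 groups, N = 26 total
df = (k−1, N−k) = (3−1, 26−3) = (2, 23)

degrees of freedom = [2, 23]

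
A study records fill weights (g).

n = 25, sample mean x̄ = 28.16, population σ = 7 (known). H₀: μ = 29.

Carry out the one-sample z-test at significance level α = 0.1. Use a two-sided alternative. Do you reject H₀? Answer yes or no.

reject H₀: no

SE = σ/√n = 7/√25 = 1.4000
z = (x̄−μ₀)/SE = (28.16−29)/1.4000 = -0.6000
p-value (two-sided) = 0.54851
At α=0.1: p ≥ α → fail to reject H₀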